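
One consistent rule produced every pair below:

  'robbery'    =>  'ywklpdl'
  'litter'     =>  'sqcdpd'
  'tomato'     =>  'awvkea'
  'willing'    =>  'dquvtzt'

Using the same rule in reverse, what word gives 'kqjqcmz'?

In robbery: r→y is +7, o→w is +8, b→k is +9, b→l is +10 — the shift increases by 1 each position. Each letter shifts forward by (position + 7), i.e. 7, 8, 9, … — the shift grows by one for each successive letter.
Undoing it on kqjqcmz: k−7=d, q−8=i, j−9=a, q−10=g, c−11=r, m−12=a, z−13=m.

diagram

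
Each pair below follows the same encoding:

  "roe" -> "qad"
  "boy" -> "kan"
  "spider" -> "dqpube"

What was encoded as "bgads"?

group

The output letters match the input read backwards, each shifted +12: roe reversed is eor. The word is reversed, then every letter is shifted forward by 12.
Decoding bgads: shift back: b−12=p, g−12=u, a−12=o, d−12=r, s−12=g → puorg; then reverse → group.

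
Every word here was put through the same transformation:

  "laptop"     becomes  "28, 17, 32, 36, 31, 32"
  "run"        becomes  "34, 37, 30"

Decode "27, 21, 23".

keg

l is letter #12 and maps to 28: an offset of 16. Each letter is replaced by its alphabet position (a=1..z=26) + 16.
Undoing it on 27, 21, 23: 27→(27−16)÷1=11=k, 21→(21−16)÷1=5=e, 23→(23−16)÷1=7=g.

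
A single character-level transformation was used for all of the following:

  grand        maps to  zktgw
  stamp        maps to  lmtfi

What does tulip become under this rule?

mnebi

Compare letters: g→z is +19, r→k is +19, a→t is +19 — a constant shift. It's a constant shift of +19 (ROT19).
Applying it to tulip: t+19=m, u+19=n, l+19=e, i+19=b, p+19=i.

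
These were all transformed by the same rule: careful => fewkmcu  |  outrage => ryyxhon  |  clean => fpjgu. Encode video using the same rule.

In careful: c→f is +3, a→e is +4, r→w is +5, e→k is +6 — the shift increases by 1 each position. The shift increases by 1 at each position, starting from +3: 3, 4, 5, ….
On video: v+3=y, i+4=m, d+5=i, e+6=k, o+7=v.

ymikv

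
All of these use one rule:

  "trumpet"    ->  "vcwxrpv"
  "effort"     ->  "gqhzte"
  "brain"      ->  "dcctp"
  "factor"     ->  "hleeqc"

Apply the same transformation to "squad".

Shifts by position in trumpet: pos 0: t→v (+2), pos 1: r→c (+11), pos 2: u→w (+2), pos 3: m→x (+11) — repeating every 2. The shifts repeat in a cycle of length 2: positions 0,1,… shift by +2, +11, then the pattern repeats.
Applying it to squad: s+2=u, q+11=b, u+2=w, a+11=l, d+2=f.

ubwlf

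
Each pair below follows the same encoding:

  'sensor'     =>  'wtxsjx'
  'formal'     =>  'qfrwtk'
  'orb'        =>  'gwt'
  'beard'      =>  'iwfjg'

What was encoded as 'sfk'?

The output letters match the input read backwards, each shifted +5: sensor reversed is rosnes. Read the word backwards and shift each letter +5.
Reversing it on sfk: shift back: s−5=n, f−5=a, k−5=f → naf; then reverse → fan.

fan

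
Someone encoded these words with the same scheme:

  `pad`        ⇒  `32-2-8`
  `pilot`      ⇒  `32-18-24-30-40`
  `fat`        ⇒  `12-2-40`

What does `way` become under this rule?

46-2-50

p(#16)→32 and a(#1)→2: differences scale by 2, so n = 2·pos + 0. The formula is n = 2×(alphabet index, a=1).
For way: w=23→46, a=1→2, y=25→50.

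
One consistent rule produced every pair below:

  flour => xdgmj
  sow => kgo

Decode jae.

Every letter moves 18 places later in the alphabet, wrapping around z→a.
Decoding jae: j−18=r, a−18=i, e−18=m.

rim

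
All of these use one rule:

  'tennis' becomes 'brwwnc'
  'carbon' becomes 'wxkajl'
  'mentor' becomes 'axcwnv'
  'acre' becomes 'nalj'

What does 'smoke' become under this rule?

The word is reversed, then every letter is shifted forward by 9.
On smoke: reverse → ekoms; then shift: e+9=n, k+9=t, o+9=x, m+9=v, s+9=b.

ntxvb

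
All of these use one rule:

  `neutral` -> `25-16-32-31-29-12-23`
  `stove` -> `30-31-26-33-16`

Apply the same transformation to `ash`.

n is letter #14 and maps to 25: an offset of 11. The number is (letter's place in the alphabet, a=1) + 11.
Applying it to ash: a=1→12, s=19→30, h=8→19.

12-30-19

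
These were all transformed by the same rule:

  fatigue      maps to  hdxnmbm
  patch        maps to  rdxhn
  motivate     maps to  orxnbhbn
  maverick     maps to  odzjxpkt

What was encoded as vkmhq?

thick

Each letter shifts forward by (position + 2), i.e. 2, 3, 4, … — the shift grows by one for each successive letter.
Decoding vkmhq: v−2=t, k−3=h, m−4=i, h−5=c, q−6=k.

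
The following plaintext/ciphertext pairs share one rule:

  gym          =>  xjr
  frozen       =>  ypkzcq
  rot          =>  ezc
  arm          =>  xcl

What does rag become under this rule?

Two steps: reverse the string, then apply a Caesar shift of +11.
Applying it to rag: reverse → gar; then shift: g+11=r, a+11=l, r+11=c.

rlc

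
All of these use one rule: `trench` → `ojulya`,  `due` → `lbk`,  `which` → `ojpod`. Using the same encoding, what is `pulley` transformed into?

The output letters match the input read backwards, each shifted +7: trench reversed is hcnert. Two steps: reverse the string, then apply a Caesar shift of +7.
Applying it to pulley: reverse → yellup; then shift: y+7=f, e+7=l, l+7=s, l+7=s, u+7=b, p+7=w.

flssbw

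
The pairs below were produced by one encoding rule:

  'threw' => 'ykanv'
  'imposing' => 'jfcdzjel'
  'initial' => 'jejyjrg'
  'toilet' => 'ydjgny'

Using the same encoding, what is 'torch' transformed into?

ydapk

t(19)→y(24) and h(7)→k(10) fit y≡25x+17 (mod 26); the inverse of 25 mod 26 is 25. Treating letters as 0–25, the rule is x ↦ 25x + 17 (mod 26).
On torch: t(19)→25·19+17≡24=y; o(14)→25·14+17≡3=d; r(17)→25·17+17≡0=a; c(2)→25·2+17≡15=p; h(7)→25·7+17≡10=k (all mod 26).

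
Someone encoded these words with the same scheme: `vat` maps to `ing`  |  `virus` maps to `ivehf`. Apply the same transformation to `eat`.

Each letter is shifted forward by 13 in the alphabet (a Caesar shift of +13).
On eat: e+13=r, a+13=n, t+13=g.

rng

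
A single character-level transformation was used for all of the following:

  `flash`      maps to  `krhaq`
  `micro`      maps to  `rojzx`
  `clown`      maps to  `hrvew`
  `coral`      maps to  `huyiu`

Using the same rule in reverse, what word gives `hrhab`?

The shift increases by 1 at each position, starting from +5: 5, 6, 7, ….
Reversing it on hrhab: h−5=c, r−6=l, h−7=a, a−8=s, b−9=s.

class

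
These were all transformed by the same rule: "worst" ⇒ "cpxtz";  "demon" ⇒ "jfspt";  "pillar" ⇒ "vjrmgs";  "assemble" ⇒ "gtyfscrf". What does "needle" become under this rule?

Shifts by position in worst: pos 0: w→c (+6), pos 1: o→p (+1), pos 2: r→x (+6), pos 3: s→t (+1) — repeating every 2. It's a Vigenère-style cipher with numeric key [6,1]: position i shifts by key[i mod 2].
On needle: n+6=t, e+1=f, e+6=k, d+1=e, l+6=r, e+1=f.

tfkerf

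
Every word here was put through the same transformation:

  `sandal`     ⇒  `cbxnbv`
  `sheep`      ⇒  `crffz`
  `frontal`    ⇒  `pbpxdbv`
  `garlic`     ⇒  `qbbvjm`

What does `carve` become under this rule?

The shift depends on letter class: consonant s→c is +10, but vowel a→b is +1. Two shifts are in play — +1 for a/e/i/o/u, +10 for every other letter.
Applying it to carve: c(cons)+10=m, a(vowel)+1=b, r(cons)+10=b, v(cons)+10=f, e(vowel)+1=f.

mbbff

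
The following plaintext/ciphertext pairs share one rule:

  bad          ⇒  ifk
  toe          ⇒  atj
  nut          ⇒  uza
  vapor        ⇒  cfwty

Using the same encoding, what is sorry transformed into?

ztyyf

The shift depends on letter class: consonant b→i is +7, but vowel a→f is +5. Two shifts are in play — +5 for a/e/i/o/u, +7 for every other letter.
For sorry: s(cons)+7=z, o(vowel)+5=t, r(cons)+7=y, r(cons)+7=y, y(cons)+7=f.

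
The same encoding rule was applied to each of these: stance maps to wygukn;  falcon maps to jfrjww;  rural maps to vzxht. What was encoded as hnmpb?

digit

The shift increases by 1 at each position, starting from +4: 4, 5, 6, ….
Decoding hnmpb: h−4=d, n−5=i, m−6=g, p−7=i, b−8=t.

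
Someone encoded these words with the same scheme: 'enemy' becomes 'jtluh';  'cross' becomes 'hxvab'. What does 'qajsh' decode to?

lucky

Letter i (0-indexed) is shifted by i+5, so successive shifts are 5, 6, 7, ….
Undoing it on qajsh: q−5=l, a−6=u, j−7=c, s−8=k, h−9=y.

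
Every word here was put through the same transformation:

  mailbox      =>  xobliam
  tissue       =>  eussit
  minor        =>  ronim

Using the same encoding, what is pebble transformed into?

The output letters match the input read backwards: mailbox reversed is xobliam. The word is simply reversed.
For pebble: reverse → elbbep.

elbbep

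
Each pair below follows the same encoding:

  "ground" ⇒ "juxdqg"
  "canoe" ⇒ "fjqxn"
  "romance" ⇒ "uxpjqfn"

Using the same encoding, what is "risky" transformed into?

The shift depends on letter class: consonant g→j is +3, but vowel o→x is +9. The rule splits by letter class: vowels +9, consonants +3.
On risky: r(cons)+3=u, i(vowel)+9=r, s(cons)+3=v, k(cons)+3=n, y(cons)+3=b.

urvnb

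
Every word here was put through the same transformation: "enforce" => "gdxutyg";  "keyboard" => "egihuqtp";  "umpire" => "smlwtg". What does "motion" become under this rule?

e(4)→g(6) and n(13)→d(3) fit y≡17x+16 (mod 26); the inverse of 17 mod 26 is 23. This is an affine cipher: with a=0,…,z=25, each position x becomes (17x+16) mod 26.
For motion: m(12)→17·12+16≡12=m; o(14)→17·14+16≡20=u; t(19)→17·19+16≡1=b; i(8)→17·8+16≡22=w; o(14)→17·14+16≡20=u; n(13)→17·13+16≡3=d (all mod 26).

mubwud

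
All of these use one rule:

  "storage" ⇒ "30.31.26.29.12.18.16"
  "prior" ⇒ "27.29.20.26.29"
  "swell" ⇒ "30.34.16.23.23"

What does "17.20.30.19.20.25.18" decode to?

s is letter #19 and maps to 30: an offset of 11. Each letter is replaced by its alphabet position (a=1..z=26) + 11.
Reversing it on 17.20.30.19.20.25.18: 17→(17−11)÷1=6=f, 20→(20−11)÷1=9=i, 30→(30−11)÷1=19=s, 19→(19−11)÷1=8=h, 20→(20−11)÷1=9=i, 25→(25−11)÷1=14=n, 18→(18−11)÷1=7=g.

fishing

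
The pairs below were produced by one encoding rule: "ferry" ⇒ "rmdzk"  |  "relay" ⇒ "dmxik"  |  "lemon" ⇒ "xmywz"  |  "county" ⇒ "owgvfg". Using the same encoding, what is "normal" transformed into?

Shifts by position in ferry: pos 0: f→r (+12), pos 1: e→m (+8), pos 2: r→d (+12), pos 3: r→z (+8) — repeating every 2. A repeating key of period 2 is used — shifts +12, +8 over and over.
On normal: n+12=z, o+8=w, r+12=d, m+8=u, a+12=m, l+8=t.

zwdumt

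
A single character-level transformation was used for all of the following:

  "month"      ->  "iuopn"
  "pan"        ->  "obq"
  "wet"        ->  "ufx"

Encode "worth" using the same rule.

iuspx

The output letters match the input read backwards, each shifted +1: month reversed is htnom. Read the word backwards and shift each letter +1.
Applying it to worth: reverse → htrow; then shift: h+1=i, t+1=u, r+1=s, o+1=p, w+1=x.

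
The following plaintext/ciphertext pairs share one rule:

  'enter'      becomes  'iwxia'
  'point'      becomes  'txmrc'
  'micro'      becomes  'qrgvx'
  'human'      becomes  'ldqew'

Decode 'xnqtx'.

tempo

It's a Vigenère-style cipher with numeric key [4,9,4]: position i shifts by key[i mod 3].
Decoding xnqtx: x−4=t, n−9=e, q−4=m, t−4=p, x−9=o.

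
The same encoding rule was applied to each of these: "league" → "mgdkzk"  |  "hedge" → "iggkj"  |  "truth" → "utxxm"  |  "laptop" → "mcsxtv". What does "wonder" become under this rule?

xqqhjx

In league: l→m is +1, e→g is +2, a→d is +3, g→k is +4 — the shift increases by 1 each position. Letter i (0-indexed) is shifted by i+1, so successive shifts are 1, 2, 3, ….
For wonder: w+1=x, o+2=q, n+3=q, d+4=h, e+5=j, r+6=x.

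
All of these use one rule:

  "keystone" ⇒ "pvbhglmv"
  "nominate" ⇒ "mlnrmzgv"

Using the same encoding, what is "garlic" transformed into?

Letters are reflected about the middle of the alphabet (position → 25−position): Atbash.
On garlic: g↔t, a↔z, r↔i, l↔o, i↔r, c↔x.

tziorx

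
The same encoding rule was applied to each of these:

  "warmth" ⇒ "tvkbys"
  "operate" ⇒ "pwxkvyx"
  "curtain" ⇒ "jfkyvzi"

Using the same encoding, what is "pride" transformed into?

This is an affine cipher: with a=0,…,z=25, each position x becomes (7x+21) mod 26.
On pride: p(15)→7·15+21≡22=w; r(17)→7·17+21≡10=k; i(8)→7·8+21≡25=z; d(3)→7·3+21≡16=q; e(4)→7·4+21≡23=x (all mod 26).

wkzqx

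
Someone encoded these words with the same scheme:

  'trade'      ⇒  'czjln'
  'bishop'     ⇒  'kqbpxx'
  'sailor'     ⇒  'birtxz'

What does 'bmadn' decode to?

Shifts by position in trade: pos 0: t→c (+9), pos 1: r→z (+8), pos 2: a→j (+9), pos 3: d→l (+8) — repeating every 2. A repeating key of period 2 is used — shifts +9, +8 over and over.
Undoing it on bmadn: b−9=s, m−8=e, a−9=r, d−8=v, n−9=e.

serve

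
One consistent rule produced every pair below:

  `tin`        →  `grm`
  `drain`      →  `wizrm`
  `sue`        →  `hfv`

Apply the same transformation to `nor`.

mli

Each pair mirrors across the alphabet (t↔g, i↔r, n↔m): positions sum to 25. Each letter is replaced by its mirror in the alphabet: a↔z, b↔y, c↔x, and so on (the Atbash cipher).
Applying it to nor: n↔m, o↔l, r↔i.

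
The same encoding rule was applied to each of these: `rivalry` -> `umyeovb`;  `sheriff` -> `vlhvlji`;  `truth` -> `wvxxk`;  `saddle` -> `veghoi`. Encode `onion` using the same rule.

rrlsq

Shifts by position in rivalry: pos 0: r→u (+3), pos 1: i→m (+4), pos 2: v→y (+3), pos 3: a→e (+4) — repeating every 2. A repeating key of period 2 is used — shifts +3, +4 over and over.
On onion: o+3=r, n+4=r, i+3=l, o+4=s, n+3=q.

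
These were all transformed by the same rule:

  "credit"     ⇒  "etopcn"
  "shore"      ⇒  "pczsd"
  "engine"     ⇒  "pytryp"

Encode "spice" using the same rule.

The output letters match the input read backwards, each shifted +11: credit reversed is tiderc. The word is reversed, then every letter is shifted forward by 11.
Applying it to spice: reverse → ecips; then shift: e+11=p, c+11=n, i+11=t, p+11=a, s+11=d.

pntad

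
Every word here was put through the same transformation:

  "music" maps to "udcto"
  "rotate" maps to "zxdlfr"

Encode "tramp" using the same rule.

Each letter shifts forward by (position + 8), i.e. 8, 9, 10, … — the shift grows by one for each successive letter.
For tramp: t+8=b, r+9=a, a+10=k, m+11=x, p+12=b.

bakxb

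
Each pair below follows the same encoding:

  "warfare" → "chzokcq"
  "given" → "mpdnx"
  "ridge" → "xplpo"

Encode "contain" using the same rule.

In warfare: w→c is +6, a→h is +7, r→z is +8, f→o is +9 — the shift increases by 1 each position. The shift increases by 1 at each position, starting from +6: 6, 7, 8, ….
On contain: c+6=i, o+7=v, n+8=v, t+9=c, a+10=k, i+11=t, n+12=z.

ivvcktz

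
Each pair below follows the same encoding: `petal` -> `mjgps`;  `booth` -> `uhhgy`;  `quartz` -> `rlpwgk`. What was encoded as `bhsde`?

solid

This is an affine cipher: with a=0,…,z=25, each position x becomes (5x+15) mod 26.
Decoding bhsde: b(1)→21·(1−15)≡18=s; h(7)→21·(7−15)≡14=o; s(18)→21·(18−15)≡11=l; d(3)→21·(3−15)≡8=i; e(4)→21·(4−15)≡3=d (all mod 26).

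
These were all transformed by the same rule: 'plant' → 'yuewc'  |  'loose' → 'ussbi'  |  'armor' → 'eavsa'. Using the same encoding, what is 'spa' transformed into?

Two shifts are in play — +4 for a/e/i/o/u, +9 for every other letter.
For spa: s(cons)+9=b, p(cons)+9=y, a(vowel)+4=e.

bye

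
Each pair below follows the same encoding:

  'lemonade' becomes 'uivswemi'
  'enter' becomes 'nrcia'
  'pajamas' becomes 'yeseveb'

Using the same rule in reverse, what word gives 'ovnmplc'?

freight

The shifts repeat in a cycle of length 2: positions 0,1,… shift by +9, +4, then the pattern repeats.
Undoing it on ovnmplc: o−9=f, v−4=r, n−9=e, m−4=i, p−9=g, l−4=h, c−9=t.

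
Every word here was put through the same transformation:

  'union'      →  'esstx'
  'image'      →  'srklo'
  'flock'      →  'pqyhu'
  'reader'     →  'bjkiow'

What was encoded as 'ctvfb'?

solar

Shifts by position in union: pos 0: u→e (+10), pos 1: n→s (+5), pos 2: i→s (+10), pos 3: o→t (+5) — repeating every 2. The shifts repeat in a cycle of length 2: positions 0,1,… shift by +10, +5, then the pattern repeats.
Undoing it on ctvfb: c−10=s, t−5=o, v−10=l, f−5=a, b−10=r.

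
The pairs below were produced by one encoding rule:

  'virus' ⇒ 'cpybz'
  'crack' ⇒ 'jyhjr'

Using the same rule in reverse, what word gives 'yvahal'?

rotate

Compare letters: v→c is +7, i→p is +7, r→y is +7 — a constant shift. Every letter moves 7 places later in the alphabet, wrapping around z→a.
Undoing it on yvahal: y−7=r, v−7=o, a−7=t, h−7=a, a−7=t, l−7=e.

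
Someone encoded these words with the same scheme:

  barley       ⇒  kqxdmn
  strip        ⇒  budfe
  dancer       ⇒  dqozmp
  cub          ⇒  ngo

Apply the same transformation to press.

eeqdb

The output letters match the input read backwards, each shifted +12: barley reversed is yelrab. Read the word backwards and shift each letter +12.
For press: reverse → sserp; then shift: s+12=e, s+12=e, e+12=q, r+12=d, p+12=b.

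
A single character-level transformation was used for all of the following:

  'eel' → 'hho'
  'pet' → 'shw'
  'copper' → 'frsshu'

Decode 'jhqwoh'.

gentle

Compare letters: e→h is +3, e→h is +3, l→o is +3 — a constant shift. It's a constant shift of +3 (ROT3).
Reversing it on jhqwoh: j−3=g, h−3=e, q−3=n, w−3=t, o−3=l, h−3=e.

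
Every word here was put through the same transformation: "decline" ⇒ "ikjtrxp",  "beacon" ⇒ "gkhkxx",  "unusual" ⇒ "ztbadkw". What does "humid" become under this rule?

matqm

Letter i (0-indexed) is shifted by i+5, so successive shifts are 5, 6, 7, ….
Applying it to humid: h+5=m, u+6=a, m+7=t, i+8=q, d+9=m.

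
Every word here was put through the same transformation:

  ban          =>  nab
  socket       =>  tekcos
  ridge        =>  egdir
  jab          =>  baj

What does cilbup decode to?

public

It's just the letters in reverse order.
Decoding cilbup: then reverse → public.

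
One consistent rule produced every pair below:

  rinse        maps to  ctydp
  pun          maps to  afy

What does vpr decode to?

keg

Compare letters: r→c is +11, i→t is +11, n→y is +11 — a constant shift. Every letter moves 11 places later in the alphabet, wrapping around z→a.
Undoing it on vpr: v−11=k, p−11=e, r−11=g.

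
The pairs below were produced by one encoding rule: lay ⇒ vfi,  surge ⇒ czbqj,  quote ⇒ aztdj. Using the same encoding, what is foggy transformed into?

ptqqi

The rule splits by letter class: vowels +5, consonants +10.
For foggy: f(cons)+10=p, o(vowel)+5=t, g(cons)+10=q, g(cons)+10=q, y(cons)+10=i.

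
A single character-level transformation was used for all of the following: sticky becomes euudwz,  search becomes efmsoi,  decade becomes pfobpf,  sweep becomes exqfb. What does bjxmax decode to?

pillow

Shifts by position in sticky: pos 0: s→e (+12), pos 1: t→u (+1), pos 2: i→u (+12), pos 3: c→d (+1) — repeating every 2. A repeating key of period 2 is used — shifts +12, +1 over and over.
Reversing it on bjxmax: b−12=p, j−1=i, x−12=l, m−1=l, a−12=o, x−1=w.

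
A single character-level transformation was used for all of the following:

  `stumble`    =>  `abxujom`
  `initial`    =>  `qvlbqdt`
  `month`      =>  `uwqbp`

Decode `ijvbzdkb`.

abstract

Shifts by position in stumble: pos 0: s→a (+8), pos 1: t→b (+8), pos 2: u→x (+3), pos 3: m→u (+8), pos 4: b→j (+8), pos 5: l→o (+3) — repeating every 3. It's a Vigenère-style cipher with numeric key [8,8,3]: position i shifts by key[i mod 3].
Reversing it on ijvbzdkb: i−8=a, j−8=b, v−3=s, b−8=t, z−8=r, d−3=a, k−8=c, b−8=t.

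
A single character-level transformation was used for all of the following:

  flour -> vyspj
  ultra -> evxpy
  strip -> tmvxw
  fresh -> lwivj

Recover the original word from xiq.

The word is reversed, then every letter is shifted forward by 4.
Reversing it on xiq: shift back: x−4=t, i−4=e, q−4=m → tem; then reverse → met.

met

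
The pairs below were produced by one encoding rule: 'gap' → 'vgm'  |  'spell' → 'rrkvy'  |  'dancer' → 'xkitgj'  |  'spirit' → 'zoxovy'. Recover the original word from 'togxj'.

The output letters match the input read backwards, each shifted +6: gap reversed is pag. Two steps: reverse the string, then apply a Caesar shift of +6.
Reversing it on togxj: shift back: t−6=n, o−6=i, g−6=a, x−6=r, j−6=d → niard; then reverse → drain.

drain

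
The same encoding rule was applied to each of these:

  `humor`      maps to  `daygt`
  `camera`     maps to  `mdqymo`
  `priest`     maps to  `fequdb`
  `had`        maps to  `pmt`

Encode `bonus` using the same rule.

egzan

The output letters match the input read backwards, each shifted +12: humor reversed is romuh. Two steps: reverse the string, then apply a Caesar shift of +12.
Applying it to bonus: reverse → sunob; then shift: s+12=e, u+12=g, n+12=z, o+12=a, b+12=n.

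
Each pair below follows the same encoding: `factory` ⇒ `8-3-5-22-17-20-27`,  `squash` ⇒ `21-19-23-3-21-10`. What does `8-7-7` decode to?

f is letter #6 and maps to 8: an offset of 2. Each letter is replaced by its alphabet position (a=1..z=26) + 2.
Decoding 8-7-7: 8→(8−2)÷1=6=f, 7→(7−2)÷1=5=e, 7→(7−2)÷1=5=e.

fee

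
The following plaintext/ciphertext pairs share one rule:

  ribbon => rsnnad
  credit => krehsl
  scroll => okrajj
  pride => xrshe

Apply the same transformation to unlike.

idjsme

r(17)→r(17) and i(8)→s(18) fit y≡23x+16 (mod 26); the inverse of 23 mod 26 is 17. This is an affine cipher: with a=0,…,z=25, each position x becomes (23x+16) mod 26.
For unlike: u(20)→23·20+16≡8=i; n(13)→23·13+16≡3=d; l(11)→23·11+16≡9=j; i(8)→23·8+16≡18=s; k(10)→23·10+16≡12=m; e(4)→23·4+16≡4=e (all mod 26).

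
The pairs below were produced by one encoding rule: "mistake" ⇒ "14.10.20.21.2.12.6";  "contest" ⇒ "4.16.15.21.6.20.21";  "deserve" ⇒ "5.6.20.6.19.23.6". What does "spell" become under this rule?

m is letter #13 and maps to 14: an offset of 1. The number is (letter's place in the alphabet, a=1) + 1.
On spell: s=19→20, p=16→17, e=5→6, l=12→13, l=12→13.

20.17.6.13.13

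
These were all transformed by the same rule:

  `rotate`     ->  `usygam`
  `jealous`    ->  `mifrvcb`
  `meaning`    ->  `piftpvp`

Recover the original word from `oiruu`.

In rotate: r→u is +3, o→s is +4, t→y is +5, a→g is +6 — the shift increases by 1 each position. Each letter shifts forward by (position + 3), i.e. 3, 4, 5, … — the shift grows by one for each successive letter.
Decoding oiruu: o−3=l, i−4=e, r−5=m, u−6=o, u−7=n.

lemon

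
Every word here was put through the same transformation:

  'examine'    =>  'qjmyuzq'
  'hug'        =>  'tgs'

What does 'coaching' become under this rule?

Each letter is shifted forward by 12 in the alphabet (a Caesar shift of +12).
Applying it to coaching: c+12=o, o+12=a, a+12=m, c+12=o, h+12=t, i+12=u, n+12=z, g+12=s.

oamotuzs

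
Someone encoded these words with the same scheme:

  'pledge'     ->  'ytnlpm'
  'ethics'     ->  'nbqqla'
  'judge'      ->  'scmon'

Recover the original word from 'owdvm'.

found

Shifts by position in pledge: pos 0: p→y (+9), pos 1: l→t (+8), pos 2: e→n (+9), pos 3: d→l (+8) — repeating every 2. The shifts repeat in a cycle of length 2: positions 0,1,… shift by +9, +8, then the pattern repeats.
Reversing it on owdvm: o−9=f, w−8=o, d−9=u, v−8=n, m−9=d.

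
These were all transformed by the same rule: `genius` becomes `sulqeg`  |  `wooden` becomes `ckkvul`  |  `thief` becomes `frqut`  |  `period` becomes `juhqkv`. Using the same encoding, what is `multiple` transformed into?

g(6)→s(18) and e(4)→u(20) fit y≡25x+24 (mod 26); the inverse of 25 mod 26 is 25. Each letter's alphabet position (a=0..z=25) is mapped through 25·x+24 mod 26 — an affine cipher.
On multiple: m(12)→25·12+24≡12=m; u(20)→25·20+24≡4=e; l(11)→25·11+24≡13=n; t(19)→25·19+24≡5=f; i(8)→25·8+24≡16=q; p(15)→25·15+24≡9=j; l(11)→25·11+24≡13=n; e(4)→25·4+24≡20=u (all mod 26).

menfqjnu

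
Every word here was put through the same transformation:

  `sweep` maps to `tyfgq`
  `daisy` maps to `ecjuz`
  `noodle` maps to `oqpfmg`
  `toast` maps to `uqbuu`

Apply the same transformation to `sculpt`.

Shifts by position in sweep: pos 0: s→t (+1), pos 1: w→y (+2), pos 2: e→f (+1), pos 3: e→g (+2) — repeating every 2. It's a Vigenère-style cipher with numeric key [1,2]: position i shifts by key[i mod 2].
Applying it to sculpt: s+1=t, c+2=e, u+1=v, l+2=n, p+1=q, t+2=v.

tevnqv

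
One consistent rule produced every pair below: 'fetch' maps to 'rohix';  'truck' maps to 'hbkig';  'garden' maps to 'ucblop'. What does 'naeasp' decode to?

vision

Each letter's alphabet position (a=0..z=25) is mapped through 3·x+2 mod 26 — an affine cipher.
Decoding naeasp: n(13)→9·(13−2)≡21=v; a(0)→9·(0−2)≡8=i; e(4)→9·(4−2)≡18=s; a(0)→9·(0−2)≡8=i; s(18)→9·(18−2)≡14=o; p(15)→9·(15−2)≡13=n (all mod 26).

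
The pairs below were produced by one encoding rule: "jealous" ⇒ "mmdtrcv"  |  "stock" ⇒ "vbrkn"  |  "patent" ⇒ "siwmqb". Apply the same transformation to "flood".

itrwg

Shifts by position in jealous: pos 0: j→m (+3), pos 1: e→m (+8), pos 2: a→d (+3), pos 3: l→t (+8) — repeating every 2. The shifts repeat in a cycle of length 2: positions 0,1,… shift by +3, +8, then the pattern repeats.
For flood: f+3=i, l+8=t, o+3=r, o+8=w, d+3=g.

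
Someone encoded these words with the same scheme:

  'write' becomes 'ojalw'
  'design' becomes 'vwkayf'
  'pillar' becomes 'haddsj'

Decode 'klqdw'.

Compare letters: w→o is +18, r→j is +18, i→a is +18 — a constant shift. This is a Caesar cipher with shift 18.
Reversing it on klqdw: k−18=s, l−18=t, q−18=y, d−18=l, w−18=e.

style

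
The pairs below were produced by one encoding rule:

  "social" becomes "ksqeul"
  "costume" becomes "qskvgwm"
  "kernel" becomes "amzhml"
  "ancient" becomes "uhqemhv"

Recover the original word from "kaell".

s(18)→k(10) and o(14)→s(18) fit y≡11x+20 (mod 26); the inverse of 11 mod 26 is 19. Each letter's alphabet position (a=0..z=25) is mapped through 11·x+20 mod 26 — an affine cipher.
Reversing it on kaell: k(10)→19·(10−20)≡18=s; a(0)→19·(0−20)≡10=k; e(4)→19·(4−20)≡8=i; l(11)→19·(11−20)≡11=l; l(11)→19·(11−20)≡11=l (all mod 26).

skill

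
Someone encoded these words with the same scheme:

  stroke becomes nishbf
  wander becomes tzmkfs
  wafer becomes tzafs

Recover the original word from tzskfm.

s(18)→n(13) and t(19)→i(8) fit y≡21x+25 (mod 26); the inverse of 21 mod 26 is 5. Treating letters as 0–25, the rule is x ↦ 21x + 25 (mod 26).
Reversing it on tzskfm: t(19)→5·(19−25)≡22=w; z(25)→5·(25−25)≡0=a; s(18)→5·(18−25)≡17=r; k(10)→5·(10−25)≡3=d; f(5)→5·(5−25)≡4=e; m(12)→5·(12−25)≡13=n (all mod 26).

warden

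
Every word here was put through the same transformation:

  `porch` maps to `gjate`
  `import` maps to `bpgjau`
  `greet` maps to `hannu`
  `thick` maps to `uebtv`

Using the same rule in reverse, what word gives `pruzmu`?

mutant

p(15)→g(6) and o(14)→j(9) fit y≡23x+25 (mod 26); the inverse of 23 mod 26 is 17. This is an affine cipher: with a=0,…,z=25, each position x becomes (23x+25) mod 26.
Decoding pruzmu: p(15)→17·(15−25)≡12=m; r(17)→17·(17−25)≡20=u; u(20)→17·(20−25)≡19=t; z(25)→17·(25−25)≡0=a; m(12)→17·(12−25)≡13=n; u(20)→17·(20−25)≡19=t (all mod 26).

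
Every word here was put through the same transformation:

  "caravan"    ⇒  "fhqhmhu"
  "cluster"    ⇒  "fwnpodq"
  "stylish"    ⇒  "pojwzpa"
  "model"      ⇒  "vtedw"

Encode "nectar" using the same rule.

udfohq

Each letter's alphabet position (a=0..z=25) is mapped through 25·x+7 mod 26 — an affine cipher.
For nectar: n(13)→25·13+7≡20=u; e(4)→25·4+7≡3=d; c(2)→25·2+7≡5=f; t(19)→25·19+7≡14=o; a(0)→25·0+7≡7=h; r(17)→25·17+7≡16=q (all mod 26).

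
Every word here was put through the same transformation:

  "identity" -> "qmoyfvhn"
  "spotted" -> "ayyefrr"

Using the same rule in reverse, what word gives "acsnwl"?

In identity: i→q is +8, d→m is +9, e→o is +10, n→y is +11 — the shift increases by 1 each position. The shift increases by 1 at each position, starting from +8: 8, 9, 10, ….
Reversing it on acsnwl: a−8=s, c−9=t, s−10=i, n−11=c, w−12=k, l−13=y.

sticky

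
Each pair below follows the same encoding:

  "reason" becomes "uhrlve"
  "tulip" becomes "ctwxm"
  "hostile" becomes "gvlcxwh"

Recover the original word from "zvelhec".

Each letter's alphabet position (a=0..z=25) is mapped through 17·x+17 mod 26 — an affine cipher.
Undoing it on zvelhec: z(25)→23·(25−17)≡2=c; v(21)→23·(21−17)≡14=o; e(4)→23·(4−17)≡13=n; l(11)→23·(11−17)≡18=s; h(7)→23·(7−17)≡4=e; e(4)→23·(4−17)≡13=n; c(2)→23·(2−17)≡19=t (all mod 26).

consent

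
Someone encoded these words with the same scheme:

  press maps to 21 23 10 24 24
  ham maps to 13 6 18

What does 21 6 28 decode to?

paw

p is letter #16 and maps to 21: an offset of 5. Letters become their 1-based position plus 5 (so a→6, b→7, …).
Reversing it on 21 6 28: 21→(21−5)÷1=16=p, 6→(6−5)÷1=1=a, 28→(28−5)÷1=23=w.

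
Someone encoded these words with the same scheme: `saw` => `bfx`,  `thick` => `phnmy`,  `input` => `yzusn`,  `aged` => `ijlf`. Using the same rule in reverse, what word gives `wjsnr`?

The output letters match the input read backwards, each shifted +5: saw reversed is was. The word is reversed, then every letter is shifted forward by 5.
Reversing it on wjsnr: shift back: w−5=r, j−5=e, s−5=n, n−5=i, r−5=m → renim; then reverse → miner.

miner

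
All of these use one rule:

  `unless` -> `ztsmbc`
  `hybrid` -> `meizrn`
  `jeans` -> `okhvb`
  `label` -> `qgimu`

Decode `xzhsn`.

Letter i (0-indexed) is shifted by i+5, so successive shifts are 5, 6, 7, ….
Undoing it on xzhsn: x−5=s, z−6=t, h−7=a, s−8=k, n−9=e.

stake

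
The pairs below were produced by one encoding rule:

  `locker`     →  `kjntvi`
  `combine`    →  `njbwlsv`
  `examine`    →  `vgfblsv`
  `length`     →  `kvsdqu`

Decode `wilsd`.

l(11)→k(10) and o(14)→j(9) fit y≡17x+5 (mod 26); the inverse of 17 mod 26 is 23. This is an affine cipher: with a=0,…,z=25, each position x becomes (17x+5) mod 26.
Decoding wilsd: w(22)→23·(22−5)≡1=b; i(8)→23·(8−5)≡17=r; l(11)→23·(11−5)≡8=i; s(18)→23·(18−5)≡13=n; d(3)→23·(3−5)≡6=g (all mod 26).

bring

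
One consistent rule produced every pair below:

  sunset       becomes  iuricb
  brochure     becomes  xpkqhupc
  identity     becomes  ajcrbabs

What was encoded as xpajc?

Treating letters as 0–25, the rule is x ↦ 19x + 4 (mod 26).
Undoing it on xpajc: x(23)→11·(23−4)≡1=b; p(15)→11·(15−4)≡17=r; a(0)→11·(0−4)≡8=i; j(9)→11·(9−4)≡3=d; c(2)→11·(2−4)≡4=e (all mod 26).

bride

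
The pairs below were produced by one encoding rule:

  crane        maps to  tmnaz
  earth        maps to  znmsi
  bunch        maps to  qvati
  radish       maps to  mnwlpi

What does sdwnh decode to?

c(2)→t(19) and r(17)→m(12) fit y≡3x+13 (mod 26); the inverse of 3 mod 26 is 9. Treating letters as 0–25, the rule is x ↦ 3x + 13 (mod 26).
Undoing it on sdwnh: s(18)→9·(18−13)≡19=t; d(3)→9·(3−13)≡14=o; w(22)→9·(22−13)≡3=d; n(13)→9·(13−13)≡0=a; h(7)→9·(7−13)≡24=y (all mod 26).

today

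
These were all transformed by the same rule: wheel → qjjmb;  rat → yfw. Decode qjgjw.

rebel

The output letters match the input read backwards, each shifted +5: wheel reversed is leehw. Read the word backwards and shift each letter +5.
Undoing it on qjgjw: shift back: q−5=l, j−5=e, g−5=b, j−5=e, w−5=r → leber; then reverse → rebel.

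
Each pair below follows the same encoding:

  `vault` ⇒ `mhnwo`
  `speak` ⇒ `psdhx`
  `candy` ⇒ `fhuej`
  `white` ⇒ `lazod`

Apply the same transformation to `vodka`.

v(21)→m(12) and a(0)→h(7) fit y≡25x+7 (mod 26); the inverse of 25 mod 26 is 25. Each letter's alphabet position (a=0..z=25) is mapped through 25·x+7 mod 26 — an affine cipher.
For vodka: v(21)→25·21+7≡12=m; o(14)→25·14+7≡19=t; d(3)→25·3+7≡4=e; k(10)→25·10+7≡23=x; a(0)→25·0+7≡7=h (all mod 26).

mtexh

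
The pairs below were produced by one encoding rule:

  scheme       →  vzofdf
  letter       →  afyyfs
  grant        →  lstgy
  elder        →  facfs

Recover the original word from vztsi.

scarf

s(18)→v(21) and c(2)→z(25) fit y≡3x+19 (mod 26); the inverse of 3 mod 26 is 9. This is an affine cipher: with a=0,…,z=25, each position x becomes (3x+19) mod 26.
Decoding vztsi: v(21)→9·(21−19)≡18=s; z(25)→9·(25−19)≡2=c; t(19)→9·(19−19)≡0=a; s(18)→9·(18−19)≡17=r; i(8)→9·(8−19)≡5=f (all mod 26).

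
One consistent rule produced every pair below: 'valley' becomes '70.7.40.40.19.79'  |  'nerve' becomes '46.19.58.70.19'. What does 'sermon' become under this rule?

61.19.58.43.49.46

The formula is n = 3×(alphabet index, a=1) + 4.
Applying it to sermon: s=19→61, e=5→19, r=18→58, m=13→43, o=15→49, n=14→46.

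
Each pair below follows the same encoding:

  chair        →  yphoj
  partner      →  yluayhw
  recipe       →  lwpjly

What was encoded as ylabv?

outer

The output letters match the input read backwards, each shifted +7: chair reversed is riahc. The word is reversed, then every letter is shifted forward by 7.
Decoding ylabv: shift back: y−7=r, l−7=e, a−7=t, b−7=u, v−7=o → retuo; then reverse → outer.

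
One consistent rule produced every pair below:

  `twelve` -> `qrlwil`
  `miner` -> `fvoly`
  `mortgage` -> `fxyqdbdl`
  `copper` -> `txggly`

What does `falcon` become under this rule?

ubwtxo

t(19)→q(16) and w(22)→r(17) fit y≡9x+1 (mod 26); the inverse of 9 mod 26 is 3. Treating letters as 0–25, the rule is x ↦ 9x + 1 (mod 26).
Applying it to falcon: f(5)→9·5+1≡20=u; a(0)→9·0+1≡1=b; l(11)→9·11+1≡22=w; c(2)→9·2+1≡19=t; o(14)→9·14+1≡23=x; n(13)→9·13+1≡14=o (all mod 26).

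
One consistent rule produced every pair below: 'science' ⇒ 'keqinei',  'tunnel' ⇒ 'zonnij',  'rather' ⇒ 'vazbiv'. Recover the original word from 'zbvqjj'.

Each letter's alphabet position (a=0..z=25) is mapped through 15·x+0 mod 26 — an affine cipher.
Reversing it on zbvqjj: z(25)→7·(25−0)≡19=t; b(1)→7·(1−0)≡7=h; v(21)→7·(21−0)≡17=r; q(16)→7·(16−0)≡8=i; j(9)→7·(9−0)≡11=l; j(9)→7·(9−0)≡11=l (all mod 26).

thrill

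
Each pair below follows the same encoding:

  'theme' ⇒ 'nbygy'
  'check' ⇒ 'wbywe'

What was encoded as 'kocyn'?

Every letter moves 20 places later in the alphabet, wrapping around z→a.
Reversing it on kocyn: k−20=q, o−20=u, c−20=i, y−20=e, n−20=t.

quiet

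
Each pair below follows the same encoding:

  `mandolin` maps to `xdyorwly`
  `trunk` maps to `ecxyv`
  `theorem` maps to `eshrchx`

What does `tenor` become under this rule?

ehyrc

The shift depends on letter class: consonant m→x is +11, but vowel a→d is +3. The rule splits by letter class: vowels +3, consonants +11.
Applying it to tenor: t(cons)+11=e, e(vowel)+3=h, n(cons)+11=y, o(vowel)+3=r, r(cons)+11=c.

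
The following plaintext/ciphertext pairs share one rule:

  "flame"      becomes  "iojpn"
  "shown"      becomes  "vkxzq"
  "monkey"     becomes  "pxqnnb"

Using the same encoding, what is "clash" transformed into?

The shift depends on letter class: consonant f→i is +3, but vowel a→j is +9. Two shifts are in play — +9 for a/e/i/o/u, +3 for every other letter.
Applying it to clash: c(cons)+3=f, l(cons)+3=o, a(vowel)+9=j, s(cons)+3=v, h(cons)+3=k.

fojvk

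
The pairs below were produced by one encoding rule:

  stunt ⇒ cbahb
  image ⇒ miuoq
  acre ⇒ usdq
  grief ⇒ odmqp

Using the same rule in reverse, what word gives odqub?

great

s(18)→c(2) and t(19)→b(1) fit y≡25x+20 (mod 26); the inverse of 25 mod 26 is 25. Each letter's alphabet position (a=0..z=25) is mapped through 25·x+20 mod 26 — an affine cipher.
Decoding odqub: o(14)→25·(14−20)≡6=g; d(3)→25·(3−20)≡17=r; q(16)→25·(16−20)≡4=e; u(20)→25·(20−20)≡0=a; b(1)→25·(1−20)≡19=t (all mod 26).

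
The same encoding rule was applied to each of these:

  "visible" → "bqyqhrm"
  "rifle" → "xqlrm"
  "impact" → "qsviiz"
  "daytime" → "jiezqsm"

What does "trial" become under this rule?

zxqir

The shift depends on letter class: consonant v→b is +6, but vowel i→q is +8. Vowels shift forward by 8 and consonants shift forward by 6.
For trial: t(cons)+6=z, r(cons)+6=x, i(vowel)+8=q, a(vowel)+8=i, l(cons)+6=r.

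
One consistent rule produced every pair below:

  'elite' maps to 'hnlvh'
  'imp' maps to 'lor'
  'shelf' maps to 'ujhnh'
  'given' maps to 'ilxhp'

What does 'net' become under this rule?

phv

The shift depends on letter class: consonant l→n is +2, but vowel e→h is +3. Two shifts are in play — +3 for a/e/i/o/u, +2 for every other letter.
Applying it to net: n(cons)+2=p, e(vowel)+3=h, t(cons)+2=v.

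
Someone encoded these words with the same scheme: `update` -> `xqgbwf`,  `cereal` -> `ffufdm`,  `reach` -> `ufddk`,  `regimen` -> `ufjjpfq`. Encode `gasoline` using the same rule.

jbvpojqf

Shifts by position in update: pos 0: u→x (+3), pos 1: p→q (+1), pos 2: d→g (+3), pos 3: a→b (+1) — repeating every 2. It's a Vigenère-style cipher with numeric key [3,1]: position i shifts by key[i mod 2].
On gasoline: g+3=j, a+1=b, s+3=v, o+1=p, l+3=o, i+1=j, n+3=q, e+1=f.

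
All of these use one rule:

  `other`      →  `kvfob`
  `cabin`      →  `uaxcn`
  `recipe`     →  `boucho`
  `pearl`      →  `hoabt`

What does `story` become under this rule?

This is an affine cipher: with a=0,…,z=25, each position x becomes (23x+0) mod 26.
Applying it to story: s(18)→23·18+0≡24=y; t(19)→23·19+0≡21=v; o(14)→23·14+0≡10=k; r(17)→23·17+0≡1=b; y(24)→23·24+0≡6=g (all mod 26).

yvkbg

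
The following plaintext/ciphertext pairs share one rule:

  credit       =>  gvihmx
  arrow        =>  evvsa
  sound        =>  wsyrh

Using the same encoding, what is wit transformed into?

amx

Every letter moves 4 places later in the alphabet, wrapping around z→a.
Applying it to wit: w+4=a, i+4=m, t+4=x.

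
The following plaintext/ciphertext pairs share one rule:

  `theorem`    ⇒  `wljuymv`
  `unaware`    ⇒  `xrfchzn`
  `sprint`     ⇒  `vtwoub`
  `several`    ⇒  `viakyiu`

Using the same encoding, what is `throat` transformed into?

wlwuhb

Letter i (0-indexed) is shifted by i+3, so successive shifts are 3, 4, 5, ….
For throat: t+3=w, h+4=l, r+5=w, o+6=u, a+7=h, t+8=b.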